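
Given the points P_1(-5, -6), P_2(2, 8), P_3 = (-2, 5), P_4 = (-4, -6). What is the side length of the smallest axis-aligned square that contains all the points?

The bounding box has width 7 and height 14.
An axis-aligned square enclosing the set must have side ≥ max(width, height).
So the minimum side is max(7, 14) = 14.

14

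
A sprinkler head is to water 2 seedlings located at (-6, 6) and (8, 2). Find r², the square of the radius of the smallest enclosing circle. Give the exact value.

The smallest circle enclosing two points has them as diameter endpoints.
Centre = midpoint = (1, 4); r² = |(-6, 6)−(8, 2)|²/4 = 212/4 = 53.

53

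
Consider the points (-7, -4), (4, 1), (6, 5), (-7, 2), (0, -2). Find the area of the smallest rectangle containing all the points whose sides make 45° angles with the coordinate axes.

132

In coordinates u = x + y, v = x − y the rectangle is axis-aligned; the map (x,y)→(u,v) scales areas by 2.
u-values: -11, 5, 11, -5, -2; range = 11 − (-11) = 22.
v-values: -3, 3, 1, -9, 2; range = 3 − (-9) = 12.
Area = (22 × 12) / 2 = 132.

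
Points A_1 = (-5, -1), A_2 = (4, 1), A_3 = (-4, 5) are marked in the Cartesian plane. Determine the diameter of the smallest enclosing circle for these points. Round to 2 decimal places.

Side lengths²: A_1A_2² = 85, A_1A_3² = 37, A_2A_3² = 80.
Since A_1A_2² = 85 < 80 + 37 = 117, the triangle is acute, so the smallest enclosing circle is the circumcircle.
Circumcentre = (-21/26, 18/13), r² = 15725/676.
Diameter = 2r = 2√(15725/676) ≈ 9.65.

9.65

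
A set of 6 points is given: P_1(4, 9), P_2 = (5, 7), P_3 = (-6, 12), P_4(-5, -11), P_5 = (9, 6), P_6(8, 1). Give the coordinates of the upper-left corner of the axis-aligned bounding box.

x-range [-6, 9], y-range [-11, 12].
The upper-left corner is (-6, 12).

(-6, 12)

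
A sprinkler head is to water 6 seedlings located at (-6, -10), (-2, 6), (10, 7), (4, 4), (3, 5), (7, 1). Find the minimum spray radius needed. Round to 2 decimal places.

A smallest enclosing disk is always determined by at most three of the input points on its boundary.
The farthest pair is (-6, -10)–(10, 7) with squared distance 545. The circle on this segment as diameter has centre (2, -1.5) and r² = 545/4 = 136.25.
Check (-2, 6): distance² to centre = 72.25 ≤ 136.25, so it lies inside.
All remaining points lie in this disk, and no smaller disk contains both endpoints, so this is the minimum enclosing circle.
r = √(136.25) ≈ 11.67.

11.67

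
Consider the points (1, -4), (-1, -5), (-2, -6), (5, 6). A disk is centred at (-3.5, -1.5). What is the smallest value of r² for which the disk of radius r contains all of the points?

128.5

The required radius is the distance from (-3.5, -1.5) to the farthest point.
Squared distances: 26.5, 18.5, 22.5, 128.5.
Maximum is 128.5, attained at (5, 6).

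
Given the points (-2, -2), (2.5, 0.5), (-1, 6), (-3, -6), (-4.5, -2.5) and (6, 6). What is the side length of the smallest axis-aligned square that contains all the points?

12

The bounding box has width 10.5 and height 12.
An axis-aligned square enclosing the set must have side ≥ max(width, height).
So the minimum side is max(10.5, 12) = 12.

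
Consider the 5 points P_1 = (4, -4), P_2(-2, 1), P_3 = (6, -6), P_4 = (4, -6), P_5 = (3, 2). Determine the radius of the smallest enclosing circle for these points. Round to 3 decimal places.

5.315

A smallest enclosing disk is always determined by at most three of the input points on its boundary.
The farthest pair is P_2–P_3 with squared distance 113. The circle on this segment as diameter has centre (2, -2.5) and r² = 113/4 = 28.25.
Check P_1: distance² to centre = 6.25 ≤ 28.25, so it lies inside.
All remaining points lie in this disk, and no smaller disk contains both endpoints, so this is the minimum enclosing circle.
r = √(28.25) ≈ 5.315.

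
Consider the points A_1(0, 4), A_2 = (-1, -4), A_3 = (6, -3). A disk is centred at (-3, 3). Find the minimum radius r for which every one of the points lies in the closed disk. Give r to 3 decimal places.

The required radius is the distance from (-3, 3) to the farthest point.
Squared distances: 10, 53, 117.
Maximum is 117, attained at A_3.
r = √117 ≈ 10.817.

10.817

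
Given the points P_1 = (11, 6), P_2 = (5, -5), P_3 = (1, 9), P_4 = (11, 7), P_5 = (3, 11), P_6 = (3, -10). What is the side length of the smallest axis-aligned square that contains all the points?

The bounding box has width 10 and height 21.
An axis-aligned square enclosing the set must have side ≥ max(width, height).
So the minimum side is max(10, 21) = 21.

21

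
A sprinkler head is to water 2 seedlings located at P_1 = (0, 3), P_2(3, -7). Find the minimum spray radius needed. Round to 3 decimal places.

5.220

The smallest circle enclosing two points has them as diameter endpoints.
Centre = midpoint = (1.5, -2); r² = |P_1P_2|²/4 = 109/4 = 27.25.
r = √(27.25) ≈ 5.220.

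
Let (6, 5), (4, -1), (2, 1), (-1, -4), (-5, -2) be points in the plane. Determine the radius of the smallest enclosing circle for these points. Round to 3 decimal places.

6.519

The farthest pair is (6, 5)–(-5, -2) with squared distance 170. The circle on this segment as diameter has centre (0.5, 1.5) and r² = 170/4 = 42.5.
Check (4, -1): distance² to centre = 18.5 ≤ 42.5, so it lies inside.
All remaining points lie in this disk, and no smaller disk contains both endpoints, so this is the minimum enclosing circle.
r = √(42.5) ≈ 6.519.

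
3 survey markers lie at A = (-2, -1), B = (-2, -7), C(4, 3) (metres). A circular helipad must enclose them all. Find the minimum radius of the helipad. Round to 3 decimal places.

5.831

Side lengths²: AB² = 36, AC² = 52, BC² = 136.
Since BC² = 136 ≥ 52 + 36 = 88, the angle opposite BC is not acute, so the smallest enclosing circle has BC as diameter.
Centre = midpoint of BC = (1, -2), r² = 136/4 = 34.
r = √34 ≈ 5.831.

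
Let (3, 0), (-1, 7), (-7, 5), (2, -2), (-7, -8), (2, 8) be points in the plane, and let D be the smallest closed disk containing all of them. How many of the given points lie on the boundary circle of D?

By Welzl's lemma the MEC is supported by two points (diametrically opposite) or three points (on a circumcircle).
The farthest pair is (-7, -8)–(2, 8) with squared distance 337. The circle on this segment as diameter has centre (-2.5, 0) and r² = 337/4 = 84.25.
Check (3, 0): distance² to centre = 30.25 ≤ 84.25, so it lies inside.
All remaining points lie in this disk, and no smaller disk contains both endpoints, so this is the minimum enclosing circle.
The points at distance exactly r from the centre are (-7, -8), (2, 8) — 2 points.

2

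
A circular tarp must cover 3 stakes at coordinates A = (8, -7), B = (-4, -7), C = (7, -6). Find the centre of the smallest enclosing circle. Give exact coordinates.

(2, -7)

Side lengths²: AB² = 144, AC² = 2, BC² = 122.
Since AB² = 144 ≥ 122 + 2 = 124, the angle opposite AB is not acute, so the smallest enclosing circle has AB as diameter.
Centre = midpoint of AB = (2, -7), r² = 144/4 = 36.
Centre = (2, -7).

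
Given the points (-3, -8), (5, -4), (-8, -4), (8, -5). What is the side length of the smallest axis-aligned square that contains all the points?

16

The bounding box has width 16 and height 4.
An axis-aligned square enclosing the set must have side ≥ max(width, height).
So the minimum side is max(16, 4) = 16.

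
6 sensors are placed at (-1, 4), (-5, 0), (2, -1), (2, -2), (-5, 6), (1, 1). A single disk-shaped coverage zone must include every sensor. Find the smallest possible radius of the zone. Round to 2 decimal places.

5.32

By Welzl's lemma the MEC is supported by two points (diametrically opposite) or three points (on a circumcircle).
The farthest pair is (2, -2)–(-5, 6) with squared distance 113. The circle on this segment as diameter has centre (-1.5, 2) and r² = 113/4 = 28.25.
Check (-1, 4): distance² to centre = 4.25 ≤ 28.25, so it lies inside.
All remaining points lie in this disk, and no smaller disk contains both endpoints, so this is the minimum enclosing circle.
r = √(28.25) ≈ 5.32.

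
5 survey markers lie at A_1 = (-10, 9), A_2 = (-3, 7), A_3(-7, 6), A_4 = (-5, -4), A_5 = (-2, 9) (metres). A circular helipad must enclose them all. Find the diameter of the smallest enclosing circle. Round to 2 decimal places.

The minimum enclosing circle of a finite set is fixed by two of the points (as a diameter) or three (as a circumcircle).
The minimum enclosing circle is determined by three boundary points: A_1, A_4, A_5.
Their circumcentre is (-6, 40/13) with r² = 8633/169.
The farthest remaining point A_2 is at distance² 4122/169 ≤ 8633/169.
Diameter = 2r = 2√(8633/169) ≈ 14.29.

14.29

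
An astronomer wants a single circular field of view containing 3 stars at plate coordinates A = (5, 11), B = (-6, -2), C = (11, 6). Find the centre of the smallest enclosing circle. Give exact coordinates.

(2.5, 2)

Side lengths²: AB² = 290, AC² = 61, BC² = 353.
Since BC² = 353 ≥ 290 + 61 = 351, the angle opposite BC is not acute, so the smallest enclosing circle has BC as diameter.
Centre = midpoint of BC = (2.5, 2), r² = 353/4 = 88.25.
Centre = (2.5, 2).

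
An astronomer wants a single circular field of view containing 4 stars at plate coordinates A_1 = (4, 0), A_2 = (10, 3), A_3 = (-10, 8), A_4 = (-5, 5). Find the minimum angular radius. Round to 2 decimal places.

10.31

The farthest pair is A_2–A_3 with squared distance 425. The circle on this segment as diameter has centre (0, 5.5) and r² = 425/4 = 106.25.
Check A_1: distance² to centre = 46.25 ≤ 106.25, so it lies inside.
All remaining points lie in this disk, and no smaller disk contains both endpoints, so this is the minimum enclosing circle.
r = √(106.25) ≈ 10.31.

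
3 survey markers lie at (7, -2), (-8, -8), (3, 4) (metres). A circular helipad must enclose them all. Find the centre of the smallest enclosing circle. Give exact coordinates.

Call the three points A, B, C in the order given.
Side lengths²: AB² = 261, AC² = 52, BC² = 265.
Since BC² = 265 < 261 + 52 = 313, the triangle is acute, so the smallest enclosing circle is the circumcircle.
Circumcentre = (-47/38, -60/19), r² = 99905/1444.
Centre = (-47/38, -60/19).

(-47/38, -60/19)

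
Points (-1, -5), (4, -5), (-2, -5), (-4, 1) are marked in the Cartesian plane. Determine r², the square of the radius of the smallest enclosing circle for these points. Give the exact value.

The minimum enclosing circle of a finite set is fixed by two of the points (as a diameter) or three (as a circumcircle).
The farthest pair is (4, -5)–(-4, 1) with squared distance 100. The circle on this segment as diameter has centre (0, -2) and r² = 100/4 = 25.
Check (-1, -5): distance² to centre = 10 ≤ 25, so it lies inside.
All remaining points lie in this disk, and no smaller disk contains both endpoints, so this is the minimum enclosing circle.

25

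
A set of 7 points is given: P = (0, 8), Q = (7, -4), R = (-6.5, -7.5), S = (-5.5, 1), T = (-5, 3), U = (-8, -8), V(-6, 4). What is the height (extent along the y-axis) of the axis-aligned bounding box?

max y = 8, min y = -8, so height = 16.

16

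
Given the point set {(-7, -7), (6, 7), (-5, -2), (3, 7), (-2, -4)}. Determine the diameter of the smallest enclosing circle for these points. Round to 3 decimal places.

The minimum enclosing circle of a finite set is fixed by two of the points (as a diameter) or three (as a circumcircle).
The farthest pair is (-7, -7)–(6, 7) with squared distance 365. The circle on this segment as diameter has centre (-0.5, 0) and r² = 365/4 = 91.25.
Check (-5, -2): distance² to centre = 24.25 ≤ 91.25, so it lies inside.
All remaining points lie in this disk, and no smaller disk contains both endpoints, so this is the minimum enclosing circle.
Diameter = 2r = 2√(91.25) ≈ 19.105.

19.105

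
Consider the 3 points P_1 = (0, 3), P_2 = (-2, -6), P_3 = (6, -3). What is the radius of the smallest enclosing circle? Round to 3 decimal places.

5.064

Side lengths²: P_1P_2² = 85, P_1P_3² = 72, P_2P_3² = 73.
Since P_1P_2² = 85 < 73 + 72 = 145, the triangle is acute, so the smallest enclosing circle is the circumcircle.
Circumcentre = (23/22, -43/22), r² = 6205/242.
r = √(6205/242) ≈ 5.064.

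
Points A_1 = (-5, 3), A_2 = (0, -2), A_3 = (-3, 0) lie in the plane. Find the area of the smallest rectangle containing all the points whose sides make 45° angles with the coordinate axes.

5

In coordinates u = x + y, v = x − y the rectangle is axis-aligned; the map (x,y)→(u,v) scales areas by 2.
u-values: -2, -2, -3; range = -2 − (-3) = 1.
v-values: -8, 2, -3; range = 2 − (-8) = 10.
Area = (1 × 10) / 2 = 5.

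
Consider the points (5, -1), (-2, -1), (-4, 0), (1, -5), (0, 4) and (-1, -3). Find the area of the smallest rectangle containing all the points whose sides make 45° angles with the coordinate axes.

40

In coordinates u = x + y, v = x − y the rectangle is axis-aligned; the map (x,y)→(u,v) scales areas by 2.
u-values: 4, -3, -4, -4, 4, -4; range = 4 − (-4) = 8.
v-values: 6, -1, -4, 6, -4, 2; range = 6 − (-4) = 10.
Area = (8 × 10) / 2 = 40.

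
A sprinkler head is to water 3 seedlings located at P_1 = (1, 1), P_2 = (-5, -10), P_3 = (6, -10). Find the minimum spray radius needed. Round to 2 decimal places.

Side lengths²: P_1P_2² = 157, P_1P_3² = 146, P_2P_3² = 121.
Since P_1P_2² = 157 < 146 + 121 = 267, the triangle is acute, so the smallest enclosing circle is the circumcircle.
Circumcentre = (0.5, -129/22), r² = 11461/242.
r = √(11461/242) ≈ 6.88.

6.88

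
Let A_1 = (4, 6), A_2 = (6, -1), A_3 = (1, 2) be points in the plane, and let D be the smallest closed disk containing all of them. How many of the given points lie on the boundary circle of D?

3

Side lengths²: A_1A_2² = 53, A_1A_3² = 25, A_2A_3² = 34.
Since A_1A_2² = 53 < 34 + 25 = 59, the triangle is acute, so the smallest enclosing circle is the circumcircle.
Circumcentre = (269/58, 139/58), r² = 22525/1682.
The points at distance exactly r from the centre are A_1, A_2, A_3 — 3 points.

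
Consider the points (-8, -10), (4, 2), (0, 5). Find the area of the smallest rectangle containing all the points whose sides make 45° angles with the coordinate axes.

84

In coordinates u = x + y, v = x − y the rectangle is axis-aligned; the map (x,y)→(u,v) scales areas by 2.
u-values: -18, 6, 5; range = 6 − (-18) = 24.
v-values: 2, 2, -5; range = 2 − (-5) = 7.
Area = (24 × 7) / 2 = 84.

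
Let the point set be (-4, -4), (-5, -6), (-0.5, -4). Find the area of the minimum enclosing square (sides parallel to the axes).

20.25

The bounding box has width 4.5 and height 2.
An axis-aligned square enclosing the set must have side ≥ max(width, height).
So the minimum side is max(4.5, 2) = 4.5.
Area = 4.5² = 20.25.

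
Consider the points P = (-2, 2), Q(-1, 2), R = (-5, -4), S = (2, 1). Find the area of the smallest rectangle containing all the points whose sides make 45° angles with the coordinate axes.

In coordinates u = x + y, v = x − y the rectangle is axis-aligned; the map (x,y)→(u,v) scales areas by 2.
u-values: 0, 1, -9, 3; range = 3 − (-9) = 12.
v-values: -4, -3, -1, 1; range = 1 − (-4) = 5.
Area = (12 × 5) / 2 = 30.

30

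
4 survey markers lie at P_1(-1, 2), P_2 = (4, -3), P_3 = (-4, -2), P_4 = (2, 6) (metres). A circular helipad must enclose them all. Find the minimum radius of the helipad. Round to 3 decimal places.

A smallest enclosing disk is always determined by at most three of the input points on its boundary.
The minimum enclosing circle is determined by three boundary points: P_2, P_3, P_4.
Their circumcentre is (3/7, 13/14) with r² = 5525/196.
The farthest remaining point P_1 is at distance² 625/196 ≤ 5525/196.
r = √(5525/196) ≈ 5.309.

5.309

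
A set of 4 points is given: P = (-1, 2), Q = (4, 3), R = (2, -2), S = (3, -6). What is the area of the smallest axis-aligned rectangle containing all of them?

x ranges over [-1, 4], width 5.
y ranges over [-6, 3], height 9.
Area = 5 × 9 = 45.

45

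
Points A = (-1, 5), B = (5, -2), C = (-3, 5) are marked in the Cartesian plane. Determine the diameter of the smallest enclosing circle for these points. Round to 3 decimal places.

10.630

Side lengths²: AB² = 85, AC² = 4, BC² = 113.
Since BC² = 113 ≥ 85 + 4 = 89, the angle opposite BC is not acute, so the smallest enclosing circle has BC as diameter.
Centre = midpoint of BC = (1, 1.5), r² = 113/4 = 28.25.
Diameter = 2r = 2√(28.25) ≈ 10.630.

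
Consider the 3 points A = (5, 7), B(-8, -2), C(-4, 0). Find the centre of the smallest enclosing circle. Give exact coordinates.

Side lengths²: AB² = 250, AC² = 130, BC² = 20.
Since AB² = 250 ≥ 130 + 20 = 150, the angle opposite AB is not acute, so the smallest enclosing circle has AB as diameter.
Centre = midpoint of AB = (-1.5, 2.5), r² = 250/4 = 62.5.
Centre = (-1.5, 2.5).

(-1.5, 2.5)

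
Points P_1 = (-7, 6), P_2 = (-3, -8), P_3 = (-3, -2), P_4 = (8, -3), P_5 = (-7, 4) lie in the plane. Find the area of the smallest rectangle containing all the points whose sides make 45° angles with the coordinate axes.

192

In coordinates u = x + y, v = x − y the rectangle is axis-aligned; the map (x,y)→(u,v) scales areas by 2.
u-values: -1, -11, -5, 5, -3; range = 5 − (-11) = 16.
v-values: -13, 5, -1, 11, -11; range = 11 − (-13) = 24.
Area = (16 × 24) / 2 = 192.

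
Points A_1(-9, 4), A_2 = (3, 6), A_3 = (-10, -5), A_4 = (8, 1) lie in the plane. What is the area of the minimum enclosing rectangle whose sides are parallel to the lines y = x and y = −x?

240

In coordinates u = x + y, v = x − y the rectangle is axis-aligned; the map (x,y)→(u,v) scales areas by 2.
u-values: -5, 9, -15, 9; range = 9 − (-15) = 24.
v-values: -13, -3, -5, 7; range = 7 − (-13) = 20.
Area = (24 × 20) / 2 = 240.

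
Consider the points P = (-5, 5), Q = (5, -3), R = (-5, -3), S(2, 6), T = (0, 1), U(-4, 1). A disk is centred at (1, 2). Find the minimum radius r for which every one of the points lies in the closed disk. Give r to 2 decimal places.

7.81

The required radius is the distance from (1, 2) to the farthest point.
Squared distances: 45, 41, 61, 17, 2, 26.
Maximum is 61, attained at R.
r = √61 ≈ 7.81.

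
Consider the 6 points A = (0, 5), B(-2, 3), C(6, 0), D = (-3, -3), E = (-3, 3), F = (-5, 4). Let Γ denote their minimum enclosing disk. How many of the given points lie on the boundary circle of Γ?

3

The minimum enclosing circle is determined by three boundary points: C, D, F.
Their circumcentre is (19/46, 81/46) with r² = 36305/1058.
The farthest remaining point E is at distance² 13949/1058 ≤ 36305/1058.
The points at distance exactly r from the centre are C, D, F — 3 points.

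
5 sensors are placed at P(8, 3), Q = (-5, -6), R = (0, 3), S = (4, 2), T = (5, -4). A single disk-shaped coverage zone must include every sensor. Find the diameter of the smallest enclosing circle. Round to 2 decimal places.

The minimum enclosing circle of a finite set is fixed by two of the points (as a diameter) or three (as a circumcircle).
The farthest pair is P–Q with squared distance 250. The circle on this segment as diameter has centre (1.5, -1.5) and r² = 250/4 = 62.5.
Check R: distance² to centre = 22.5 ≤ 62.5, so it lies inside.
All remaining points lie in this disk, and no smaller disk contains both endpoints, so this is the minimum enclosing circle.
Diameter = 2r = 2√(62.5) ≈ 15.81.

15.81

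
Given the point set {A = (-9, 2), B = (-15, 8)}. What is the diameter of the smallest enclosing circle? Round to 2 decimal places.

8.49

The smallest circle enclosing two points has them as diameter endpoints.
Centre = midpoint = (-12, 5); r² = |AB|²/4 = 72/4 = 18.
Diameter = 2r = 2√18 ≈ 8.49.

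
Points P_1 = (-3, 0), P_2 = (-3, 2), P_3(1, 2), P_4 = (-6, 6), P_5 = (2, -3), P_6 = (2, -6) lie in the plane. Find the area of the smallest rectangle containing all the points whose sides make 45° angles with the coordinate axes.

In coordinates u = x + y, v = x − y the rectangle is axis-aligned; the map (x,y)→(u,v) scales areas by 2.
u-values: -3, -1, 3, 0, -1, -4; range = 3 − (-4) = 7.
v-values: -3, -5, -1, -12, 5, 8; range = 8 − (-12) = 20.
Area = (7 × 20) / 2 = 70.

70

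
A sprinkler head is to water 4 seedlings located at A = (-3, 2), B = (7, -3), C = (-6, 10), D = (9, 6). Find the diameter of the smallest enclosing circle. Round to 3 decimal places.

The minimum enclosing circle of a finite set is fixed by two of the points (as a diameter) or three (as a circumcircle).
The farthest pair is B–C with squared distance 338. The circle on this segment as diameter has centre (0.5, 3.5) and r² = 338/4 = 84.5.
Check A: distance² to centre = 14.5 ≤ 84.5, so it lies inside.
All remaining points lie in this disk, and no smaller disk contains both endpoints, so this is the minimum enclosing circle.
Diameter = 2r = 2√(84.5) ≈ 18.385.

18.385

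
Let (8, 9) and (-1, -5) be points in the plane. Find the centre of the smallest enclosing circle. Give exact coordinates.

(3.5, 2)

The smallest circle enclosing two points has them as diameter endpoints.
Centre = midpoint = (3.5, 2); r² = |(8, 9)−(-1, -5)|²/4 = 277/4 = 69.25.
Centre = (3.5, 2).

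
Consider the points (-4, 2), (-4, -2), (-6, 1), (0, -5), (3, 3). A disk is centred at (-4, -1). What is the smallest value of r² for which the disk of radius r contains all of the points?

The required radius is the distance from (-4, -1) to the farthest point.
Squared distances: 9, 1, 8, 32, 65.
Maximum is 65, attained at (3, 3).

65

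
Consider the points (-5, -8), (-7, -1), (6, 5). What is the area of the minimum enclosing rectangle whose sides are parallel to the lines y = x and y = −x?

In coordinates u = x + y, v = x − y the rectangle is axis-aligned; the map (x,y)→(u,v) scales areas by 2.
u-values: -13, -8, 11; range = 11 − (-13) = 24.
v-values: 3, -6, 1; range = 3 − (-6) = 9.
Area = (24 × 9) / 2 = 108.

108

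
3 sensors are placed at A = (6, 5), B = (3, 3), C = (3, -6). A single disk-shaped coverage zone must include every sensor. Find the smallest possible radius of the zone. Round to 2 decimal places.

5.70

Side lengths²: AB² = 13, AC² = 130, BC² = 81.
Since AC² = 130 ≥ 81 + 13 = 94, the angle opposite AC is not acute, so the smallest enclosing circle has AC as diameter.
Centre = midpoint of AC = (4.5, -0.5), r² = 130/4 = 32.5.
r = √(32.5) ≈ 5.70.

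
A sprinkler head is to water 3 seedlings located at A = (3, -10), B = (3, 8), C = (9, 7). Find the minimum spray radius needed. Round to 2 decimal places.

Side lengths²: AB² = 324, AC² = 325, BC² = 37.
Since AC² = 325 < 324 + 37 = 361, the triangle is acute, so the smallest enclosing circle is the circumcircle.
Circumcentre = (55/12, -1), r² = 12025/144.
r = √(12025/144) ≈ 9.14.

9.14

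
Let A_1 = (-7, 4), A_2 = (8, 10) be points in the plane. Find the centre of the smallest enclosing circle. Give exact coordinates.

(0.5, 7)

The smallest circle enclosing two points has them as diameter endpoints.
Centre = midpoint = (0.5, 7); r² = |A_1A_2|²/4 = 261/4 = 65.25.
Centre = (0.5, 7).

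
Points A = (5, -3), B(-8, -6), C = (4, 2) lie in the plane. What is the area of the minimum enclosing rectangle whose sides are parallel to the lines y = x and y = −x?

In coordinates u = x + y, v = x − y the rectangle is axis-aligned; the map (x,y)→(u,v) scales areas by 2.
u-values: 2, -14, 6; range = 6 − (-14) = 20.
v-values: 8, -2, 2; range = 8 − (-2) = 10.
Area = (20 × 10) / 2 = 100.

100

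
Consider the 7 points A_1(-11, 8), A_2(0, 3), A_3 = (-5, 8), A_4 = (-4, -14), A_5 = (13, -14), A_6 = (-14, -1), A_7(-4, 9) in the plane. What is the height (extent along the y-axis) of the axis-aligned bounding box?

23

max y = 9, min y = -14, so height = 23.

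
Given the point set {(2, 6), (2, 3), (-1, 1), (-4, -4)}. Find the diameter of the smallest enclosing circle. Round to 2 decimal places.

A smallest enclosing disk is always determined by at most three of the input points on its boundary.
The farthest pair is (2, 6)–(-4, -4) with squared distance 136. The circle on this segment as diameter has centre (-1, 1) and r² = 136/4 = 34.
Check (2, 3): distance² to centre = 13 ≤ 34, so it lies inside.
All remaining points lie in this disk, and no smaller disk contains both endpoints, so this is the minimum enclosing circle.
Diameter = 2r = 2√34 ≈ 11.66.

11.66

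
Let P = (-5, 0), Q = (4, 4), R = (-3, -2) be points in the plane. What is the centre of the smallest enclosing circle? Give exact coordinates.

(-0.5, 2)

Side lengths²: PQ² = 97, PR² = 8, QR² = 85.
Since PQ² = 97 ≥ 85 + 8 = 93, the angle opposite PQ is not acute, so the smallest enclosing circle has PQ as diameter.
Centre = midpoint of PQ = (-0.5, 2), r² = 97/4 = 24.25.
Centre = (-0.5, 2).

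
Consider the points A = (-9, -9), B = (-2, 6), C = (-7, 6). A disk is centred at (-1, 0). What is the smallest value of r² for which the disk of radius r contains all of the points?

145

The required radius is the distance from (-1, 0) to the farthest point.
Squared distances: 145, 37, 72.
Maximum is 145, attained at A.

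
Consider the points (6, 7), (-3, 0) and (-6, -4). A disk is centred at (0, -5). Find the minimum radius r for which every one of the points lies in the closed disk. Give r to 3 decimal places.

The required radius is the distance from (0, -5) to the farthest point.
Squared distances: 180, 34, 37.
Maximum is 180, attained at (6, 7).
r = √180 ≈ 13.416.

13.416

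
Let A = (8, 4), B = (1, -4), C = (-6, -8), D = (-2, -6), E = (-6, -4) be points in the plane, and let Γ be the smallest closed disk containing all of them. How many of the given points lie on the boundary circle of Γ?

2

The farthest pair is A–C with squared distance 340. The circle on this segment as diameter has centre (1, -2) and r² = 340/4 = 85.
Check B: distance² to centre = 4 ≤ 85, so it lies inside.
All remaining points lie in this disk, and no smaller disk contains both endpoints, so this is the minimum enclosing circle.
The points at distance exactly r from the centre are A, C — 2 points.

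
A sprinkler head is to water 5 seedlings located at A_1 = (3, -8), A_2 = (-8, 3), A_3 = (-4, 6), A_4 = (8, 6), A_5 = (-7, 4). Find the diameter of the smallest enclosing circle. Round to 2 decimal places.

18.01

The minimum enclosing circle is determined by three boundary points: A_1, A_2, A_4.
Their circumcentre is (27/38, 27/38) with r² = 58565/722.
The farthest remaining point A_5 is at distance² 50737/722 ≤ 58565/722.
Diameter = 2r = 2√(58565/722) ≈ 18.01.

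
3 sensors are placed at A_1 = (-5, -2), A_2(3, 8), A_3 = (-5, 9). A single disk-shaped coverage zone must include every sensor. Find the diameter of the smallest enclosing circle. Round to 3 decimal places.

Side lengths²: A_1A_2² = 164, A_1A_3² = 121, A_2A_3² = 65.
Since A_1A_2² = 164 < 121 + 65 = 186, the triangle is acute, so the smallest enclosing circle is the circumcircle.
Circumcentre = (-1.625, 3.5), r² = 41.640625.
Diameter = 2r = 2√(41.640625) ≈ 12.906.

12.906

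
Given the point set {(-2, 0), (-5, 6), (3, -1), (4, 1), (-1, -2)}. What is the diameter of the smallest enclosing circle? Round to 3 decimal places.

10.630

A smallest enclosing disk is always determined by at most three of the input points on its boundary.
The farthest pair is (-5, 6)–(3, -1) with squared distance 113. The circle on this segment as diameter has centre (-1, 2.5) and r² = 113/4 = 28.25.
Check (-2, 0): distance² to centre = 7.25 ≤ 28.25, so it lies inside.
All remaining points lie in this disk, and no smaller disk contains both endpoints, so this is the minimum enclosing circle.
Diameter = 2r = 2√(28.25) ≈ 10.630.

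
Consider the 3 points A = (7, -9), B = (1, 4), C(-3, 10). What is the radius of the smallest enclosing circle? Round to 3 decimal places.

Side lengths²: AB² = 205, AC² = 461, BC² = 52.
Since AC² = 461 ≥ 205 + 52 = 257, the angle opposite AC is not acute, so the smallest enclosing circle has AC as diameter.
Centre = midpoint of AC = (2, 0.5), r² = 461/4 = 115.25.
r = √(115.25) ≈ 10.735.

10.735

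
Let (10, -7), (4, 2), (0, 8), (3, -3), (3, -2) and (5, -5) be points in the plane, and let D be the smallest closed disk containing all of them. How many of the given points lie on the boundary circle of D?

By Welzl's lemma the MEC is supported by two points (diametrically opposite) or three points (on a circumcircle).
The farthest pair is (10, -7)–(0, 8) with squared distance 325. The circle on this segment as diameter has centre (5, 0.5) and r² = 325/4 = 81.25.
Check (4, 2): distance² to centre = 3.25 ≤ 81.25, so it lies inside.
All remaining points lie in this disk, and no smaller disk contains both endpoints, so this is the minimum enclosing circle.
The points at distance exactly r from the centre are (10, -7), (0, 8) — 2 points.

2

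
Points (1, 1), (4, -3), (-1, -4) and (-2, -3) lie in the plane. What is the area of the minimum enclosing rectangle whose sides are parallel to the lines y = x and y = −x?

24.5

In coordinates u = x + y, v = x − y the rectangle is axis-aligned; the map (x,y)→(u,v) scales areas by 2.
u-values: 2, 1, -5, -5; range = 2 − (-5) = 7.
v-values: 0, 7, 3, 1; range = 7 − 0 = 7.
Area = (7 × 7) / 2 = 24.5.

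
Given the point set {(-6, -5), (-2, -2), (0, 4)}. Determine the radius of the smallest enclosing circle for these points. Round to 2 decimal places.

5.41

Call the three points A, B, C in the order given.
Side lengths²: AB² = 25, AC² = 117, BC² = 40.
Since AC² = 117 ≥ 40 + 25 = 65, the angle opposite AC is not acute, so the smallest enclosing circle has AC as diameter.
Centre = midpoint of AC = (-3, -0.5), r² = 117/4 = 29.25.
r = √(29.25) ≈ 5.41.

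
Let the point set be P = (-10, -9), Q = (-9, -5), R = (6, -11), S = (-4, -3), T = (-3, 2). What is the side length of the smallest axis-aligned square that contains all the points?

16

The bounding box has width 16 and height 13.
An axis-aligned square enclosing the set must have side ≥ max(width, height).
So the minimum side is max(16, 13) = 16.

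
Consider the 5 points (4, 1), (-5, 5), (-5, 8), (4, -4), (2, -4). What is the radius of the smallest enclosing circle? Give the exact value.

By Welzl's lemma the MEC is supported by two points (diametrically opposite) or three points (on a circumcircle).
The farthest pair is (-5, 8)–(4, -4) with squared distance 225. The circle on this segment as diameter has centre (-0.5, 2) and r² = 225/4 = 56.25.
Check (4, 1): distance² to centre = 21.25 ≤ 56.25, so it lies inside.
All remaining points lie in this disk, and no smaller disk contains both endpoints, so this is the minimum enclosing circle.
r = √(56.25) = 7.5.

7.5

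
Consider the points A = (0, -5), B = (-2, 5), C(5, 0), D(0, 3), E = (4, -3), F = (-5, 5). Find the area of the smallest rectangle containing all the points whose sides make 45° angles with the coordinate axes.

In coordinates u = x + y, v = x − y the rectangle is axis-aligned; the map (x,y)→(u,v) scales areas by 2.
u-values: -5, 3, 5, 3, 1, 0; range = 5 − (-5) = 10.
v-values: 5, -7, 5, -3, 7, -10; range = 7 − (-10) = 17.
Area = (10 × 17) / 2 = 85.

85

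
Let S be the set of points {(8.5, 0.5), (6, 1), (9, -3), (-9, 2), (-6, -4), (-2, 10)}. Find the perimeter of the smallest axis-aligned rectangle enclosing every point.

64

Width = max x − min x = 9 − (-9) = 18.
Height = max y − min y = 10 − (-4) = 14.
Perimeter = 2(18 + 14) = 64.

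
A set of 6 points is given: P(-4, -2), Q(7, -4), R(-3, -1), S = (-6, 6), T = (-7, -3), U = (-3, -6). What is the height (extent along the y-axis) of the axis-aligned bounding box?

max y = 6, min y = -6, so height = 12.

12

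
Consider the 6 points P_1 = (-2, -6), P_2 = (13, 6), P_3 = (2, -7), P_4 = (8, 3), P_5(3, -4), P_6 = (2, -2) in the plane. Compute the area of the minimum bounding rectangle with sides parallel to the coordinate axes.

195

x ranges over [-2, 13], width 15.
y ranges over [-7, 6], height 13.
Area = 15 × 13 = 195.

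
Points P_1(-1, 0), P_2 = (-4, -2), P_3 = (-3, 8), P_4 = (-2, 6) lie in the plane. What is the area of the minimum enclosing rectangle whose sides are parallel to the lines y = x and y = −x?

55

In coordinates u = x + y, v = x − y the rectangle is axis-aligned; the map (x,y)→(u,v) scales areas by 2.
u-values: -1, -6, 5, 4; range = 5 − (-6) = 11.
v-values: -1, -2, -11, -8; range = -1 − (-11) = 10.
Area = (11 × 10) / 2 = 55.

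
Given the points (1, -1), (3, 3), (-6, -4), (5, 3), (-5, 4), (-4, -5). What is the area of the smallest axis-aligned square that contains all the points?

121

The bounding box has width 11 and height 9.
An axis-aligned square enclosing the set must have side ≥ max(width, height).
So the minimum side is max(11, 9) = 11.
Area = 11² = 121.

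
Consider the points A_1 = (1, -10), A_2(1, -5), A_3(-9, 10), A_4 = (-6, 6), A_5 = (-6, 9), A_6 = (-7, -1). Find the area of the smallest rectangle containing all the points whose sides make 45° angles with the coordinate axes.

180

In coordinates u = x + y, v = x − y the rectangle is axis-aligned; the map (x,y)→(u,v) scales areas by 2.
u-values: -9, -4, 1, 0, 3, -8; range = 3 − (-9) = 12.
v-values: 11, 6, -19, -12, -15, -6; range = 11 − (-19) = 30.
Area = (12 × 30) / 2 = 180.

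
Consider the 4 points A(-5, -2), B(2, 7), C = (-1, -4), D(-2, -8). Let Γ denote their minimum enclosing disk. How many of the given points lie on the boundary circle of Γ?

2

The minimum enclosing circle of a finite set is fixed by two of the points (as a diameter) or three (as a circumcircle).
The farthest pair is B–D with squared distance 241. The circle on this segment as diameter has centre (0, -0.5) and r² = 241/4 = 60.25.
Check A: distance² to centre = 27.25 ≤ 60.25, so it lies inside.
All remaining points lie in this disk, and no smaller disk contains both endpoints, so this is the minimum enclosing circle.
The points at distance exactly r from the centre are B, D — 2 points.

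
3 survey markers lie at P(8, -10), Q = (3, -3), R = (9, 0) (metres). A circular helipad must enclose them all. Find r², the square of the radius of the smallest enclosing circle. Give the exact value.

18685/722

Side lengths²: PQ² = 74, PR² = 101, QR² = 45.
Since PR² = 101 < 74 + 45 = 119, the triangle is acute, so the smallest enclosing circle is the circumcircle.
Circumcentre = (293/38, -187/38), r² = 18685/722.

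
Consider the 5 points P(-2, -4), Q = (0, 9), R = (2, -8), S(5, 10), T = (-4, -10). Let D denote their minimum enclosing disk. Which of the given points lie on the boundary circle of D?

A smallest enclosing disk is always determined by at most three of the input points on its boundary.
The farthest pair is S–T with squared distance 481. The circle on this segment as diameter has centre (0.5, 0) and r² = 481/4 = 120.25.
Check P: distance² to centre = 22.25 ≤ 120.25, so it lies inside.
All remaining points lie in this disk, and no smaller disk contains both endpoints, so this is the minimum enclosing circle.
The points at distance exactly r from the centre are S, T — 2 points.

S, T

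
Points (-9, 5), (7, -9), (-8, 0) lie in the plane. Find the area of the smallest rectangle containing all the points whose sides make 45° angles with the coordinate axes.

90

In coordinates u = x + y, v = x − y the rectangle is axis-aligned; the map (x,y)→(u,v) scales areas by 2.
u-values: -4, -2, -8; range = -2 − (-8) = 6.
v-values: -14, 16, -8; range = 16 − (-14) = 30.
Area = (6 × 30) / 2 = 90.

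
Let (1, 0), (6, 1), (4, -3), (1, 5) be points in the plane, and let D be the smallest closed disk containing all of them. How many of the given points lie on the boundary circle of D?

The farthest pair is (4, -3)–(1, 5) with squared distance 73. The circle on this segment as diameter has centre (2.5, 1) and r² = 73/4 = 18.25.
Check (1, 0): distance² to centre = 3.25 ≤ 18.25, so it lies inside.
All remaining points lie in this disk, and no smaller disk contains both endpoints, so this is the minimum enclosing circle.
The points at distance exactly r from the centre are (4, -3), (1, 5) — 2 points.

2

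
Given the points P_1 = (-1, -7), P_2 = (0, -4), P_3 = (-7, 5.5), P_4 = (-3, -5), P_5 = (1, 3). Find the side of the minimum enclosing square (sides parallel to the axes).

The bounding box has width 8 and height 12.5.
An axis-aligned square enclosing the set must have side ≥ max(width, height).
So the minimum side is max(8, 12.5) = 12.5.

12.5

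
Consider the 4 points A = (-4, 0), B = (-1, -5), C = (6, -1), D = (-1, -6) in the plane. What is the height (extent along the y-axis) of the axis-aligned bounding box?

6

max y = 0, min y = -6, so height = 6.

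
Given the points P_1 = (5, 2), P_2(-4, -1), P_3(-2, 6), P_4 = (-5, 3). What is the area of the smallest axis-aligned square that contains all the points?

100

The bounding box has width 10 and height 7.
An axis-aligned square enclosing the set must have side ≥ max(width, height).
So the minimum side is max(10, 7) = 10.
Area = 10² = 100.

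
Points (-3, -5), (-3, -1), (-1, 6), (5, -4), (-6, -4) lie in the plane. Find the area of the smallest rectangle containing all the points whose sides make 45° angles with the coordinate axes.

120

In coordinates u = x + y, v = x − y the rectangle is axis-aligned; the map (x,y)→(u,v) scales areas by 2.
u-values: -8, -4, 5, 1, -10; range = 5 − (-10) = 15.
v-values: 2, -2, -7, 9, -2; range = 9 − (-7) = 16.
Area = (15 × 16) / 2 = 120.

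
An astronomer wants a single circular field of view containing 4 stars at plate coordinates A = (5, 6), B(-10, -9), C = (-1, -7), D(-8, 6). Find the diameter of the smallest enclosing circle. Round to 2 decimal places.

The minimum enclosing circle of a finite set is fixed by two of the points (as a diameter) or three (as a circumcircle).
The farthest pair is A–B with squared distance 450. The circle on this segment as diameter has centre (-2.5, -1.5) and r² = 450/4 = 112.5.
Check C: distance² to centre = 32.5 ≤ 112.5, so it lies inside.
All remaining points lie in this disk, and no smaller disk contains both endpoints, so this is the minimum enclosing circle.
Diameter = 2r = 2√(112.5) ≈ 21.21.

21.21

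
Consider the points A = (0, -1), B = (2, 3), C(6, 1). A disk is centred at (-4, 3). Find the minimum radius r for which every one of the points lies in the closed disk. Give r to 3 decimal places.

The required radius is the distance from (-4, 3) to the farthest point.
Squared distances: 32, 36, 104.
Maximum is 104, attained at C.
r = √104 ≈ 10.198.

10.198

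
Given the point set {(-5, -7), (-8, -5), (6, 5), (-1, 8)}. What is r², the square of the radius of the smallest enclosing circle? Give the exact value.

By Welzl's lemma the MEC is supported by two points (diametrically opposite) or three points (on a circumcircle).
The farthest pair is (-8, -5)–(6, 5) with squared distance 296. The circle on this segment as diameter has centre (-1, 0) and r² = 296/4 = 74.
Check (-5, -7): distance² to centre = 65 ≤ 74, so it lies inside.
All remaining points lie in this disk, and no smaller disk contains both endpoints, so this is the minimum enclosing circle.

74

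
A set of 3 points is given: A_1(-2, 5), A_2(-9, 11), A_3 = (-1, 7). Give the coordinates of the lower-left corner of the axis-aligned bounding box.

x-range [-9, -1], y-range [5, 11].
The lower-left corner is (-9, 5).

(-9, 5)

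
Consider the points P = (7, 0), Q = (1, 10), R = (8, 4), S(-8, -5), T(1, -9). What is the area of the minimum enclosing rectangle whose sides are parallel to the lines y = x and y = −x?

237.5

In coordinates u = x + y, v = x − y the rectangle is axis-aligned; the map (x,y)→(u,v) scales areas by 2.
u-values: 7, 11, 12, -13, -8; range = 12 − (-13) = 25.
v-values: 7, -9, 4, -3, 10; range = 10 − (-9) = 19.
Area = (25 × 19) / 2 = 237.5.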